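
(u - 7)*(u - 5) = u^2 - 12*u + 35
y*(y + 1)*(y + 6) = y^3 + 7*y^2 + 6*y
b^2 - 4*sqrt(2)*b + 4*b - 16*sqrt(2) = (b + 4)*(b - 4*sqrt(2))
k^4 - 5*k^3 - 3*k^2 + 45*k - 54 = (k - 3)^2*(k - 2)*(k + 3)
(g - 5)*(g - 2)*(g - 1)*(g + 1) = g^4 - 7*g^3 + 9*g^2 + 7*g - 10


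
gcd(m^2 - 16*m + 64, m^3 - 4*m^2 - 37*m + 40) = m - 8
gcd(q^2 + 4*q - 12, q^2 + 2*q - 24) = q + 6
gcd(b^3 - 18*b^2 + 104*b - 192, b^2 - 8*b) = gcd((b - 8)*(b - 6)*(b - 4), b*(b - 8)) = b - 8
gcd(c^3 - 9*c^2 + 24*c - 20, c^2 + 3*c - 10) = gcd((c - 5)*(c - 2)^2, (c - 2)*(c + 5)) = c - 2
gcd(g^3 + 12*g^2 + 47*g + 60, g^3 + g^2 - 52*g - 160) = g^2 + 9*g + 20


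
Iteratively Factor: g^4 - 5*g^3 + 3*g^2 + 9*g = (g)*(g^3 - 5*g^2 + 3*g + 9) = g*(g - 3)*(g^2 - 2*g - 3) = g*(g - 3)*(g + 1)*(g - 3)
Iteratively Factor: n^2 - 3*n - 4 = (n - 4)*(n + 1)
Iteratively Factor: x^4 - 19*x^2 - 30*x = (x - 5)*(x^3 + 5*x^2 + 6*x) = (x - 5)*(x + 3)*(x^2 + 2*x) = x*(x - 5)*(x + 3)*(x + 2)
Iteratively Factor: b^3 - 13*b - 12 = (b - 4)*(b^2 + 4*b + 3) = (b - 4)*(b + 1)*(b + 3)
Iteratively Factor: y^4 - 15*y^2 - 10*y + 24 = (y - 1)*(y^3 + y^2 - 14*y - 24) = (y - 4)*(y - 1)*(y^2 + 5*y + 6) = (y - 4)*(y - 1)*(y + 3)*(y + 2)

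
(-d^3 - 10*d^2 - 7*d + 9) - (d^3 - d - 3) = -2*d^3 - 10*d^2 - 6*d + 12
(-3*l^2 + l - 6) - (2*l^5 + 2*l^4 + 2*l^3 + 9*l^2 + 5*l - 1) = -2*l^5 - 2*l^4 - 2*l^3 - 12*l^2 - 4*l - 5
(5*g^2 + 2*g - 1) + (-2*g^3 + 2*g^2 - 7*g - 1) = -2*g^3 + 7*g^2 - 5*g - 2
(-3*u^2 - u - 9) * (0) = 0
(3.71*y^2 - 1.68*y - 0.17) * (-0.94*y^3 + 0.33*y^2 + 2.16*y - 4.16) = -3.4874*y^5 + 2.8035*y^4 + 7.619*y^3 - 19.1185*y^2 + 6.6216*y + 0.7072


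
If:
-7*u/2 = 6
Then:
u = -12/7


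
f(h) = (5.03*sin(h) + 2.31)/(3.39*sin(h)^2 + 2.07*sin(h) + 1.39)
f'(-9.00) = -4.25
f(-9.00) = 0.21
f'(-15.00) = -1.80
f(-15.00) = -0.65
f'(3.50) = -4.49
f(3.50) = 0.50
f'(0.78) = -0.60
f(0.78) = 1.29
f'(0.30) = -0.71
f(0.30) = 1.65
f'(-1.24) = 0.09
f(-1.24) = -0.99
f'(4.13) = -0.46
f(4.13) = -0.93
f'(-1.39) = 0.03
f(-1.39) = -1.00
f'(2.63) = 0.80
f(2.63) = 1.48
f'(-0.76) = 1.44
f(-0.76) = -0.73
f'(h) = (-6.78*sin(h)*cos(h) - 2.07*cos(h))*(5.03*sin(h) + 2.31)/(3.39*sin(h)^2 + 2.07*sin(h) + 1.39)^2 + 5.03*cos(h)/(3.39*sin(h)^2 + 2.07*sin(h) + 1.39) = (-17.0517*sin(h)^2 - 15.6618*sin(h) + 2.21)*cos(h)/(11.4921*sin(h)^4 + 14.0346*sin(h)^3 + 13.7091*sin(h)^2 + 5.7546*sin(h) + 1.9321)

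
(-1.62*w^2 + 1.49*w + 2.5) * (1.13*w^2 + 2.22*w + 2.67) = -1.8306*w^4 - 1.9127*w^3 + 1.8074*w^2 + 9.5283*w + 6.675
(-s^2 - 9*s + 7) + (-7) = -s^2 - 9*s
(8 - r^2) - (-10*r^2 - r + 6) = 9*r^2 + r + 2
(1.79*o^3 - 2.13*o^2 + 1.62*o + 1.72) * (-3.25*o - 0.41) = -5.8175*o^4 + 6.1886*o^3 - 4.3917*o^2 - 6.2542*o - 0.7052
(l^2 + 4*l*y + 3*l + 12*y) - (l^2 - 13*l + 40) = 4*l*y + 16*l + 12*y - 40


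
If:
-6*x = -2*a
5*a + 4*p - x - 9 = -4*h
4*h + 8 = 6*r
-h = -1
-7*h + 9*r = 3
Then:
No Solution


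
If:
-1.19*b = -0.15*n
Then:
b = 0.126050420168067*n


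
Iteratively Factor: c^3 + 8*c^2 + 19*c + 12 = (c + 1)*(c^2 + 7*c + 12) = (c + 1)*(c + 3)*(c + 4)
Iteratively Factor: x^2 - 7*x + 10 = (x - 5)*(x - 2)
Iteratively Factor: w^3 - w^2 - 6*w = (w + 2)*(w^2 - 3*w) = (w - 3)*(w + 2)*(w)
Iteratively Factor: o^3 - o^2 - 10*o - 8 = (o - 4)*(o^2 + 3*o + 2) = (o - 4)*(o + 2)*(o + 1)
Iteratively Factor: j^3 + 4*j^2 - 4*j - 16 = (j + 2)*(j^2 + 2*j - 8) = (j + 2)*(j + 4)*(j - 2)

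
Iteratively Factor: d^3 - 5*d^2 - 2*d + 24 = (d - 4)*(d^2 - d - 6) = (d - 4)*(d - 3)*(d + 2)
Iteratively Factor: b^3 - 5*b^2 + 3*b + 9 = (b + 1)*(b^2 - 6*b + 9) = (b - 3)*(b + 1)*(b - 3)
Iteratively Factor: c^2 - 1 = (c + 1)*(c - 1)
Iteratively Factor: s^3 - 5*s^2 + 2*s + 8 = (s + 1)*(s^2 - 6*s + 8) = (s - 4)*(s + 1)*(s - 2)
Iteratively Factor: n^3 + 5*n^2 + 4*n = (n + 4)*(n^2 + n) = n*(n + 4)*(n + 1)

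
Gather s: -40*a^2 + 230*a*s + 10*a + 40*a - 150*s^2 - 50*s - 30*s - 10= -40*a^2 + 50*a - 150*s^2 + s*(230*a - 80) - 10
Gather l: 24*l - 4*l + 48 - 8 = 20*l + 40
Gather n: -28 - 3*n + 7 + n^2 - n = n^2 - 4*n - 21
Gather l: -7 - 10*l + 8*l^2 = 8*l^2 - 10*l - 7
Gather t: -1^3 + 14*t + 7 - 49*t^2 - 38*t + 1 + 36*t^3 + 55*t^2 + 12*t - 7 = 36*t^3 + 6*t^2 - 12*t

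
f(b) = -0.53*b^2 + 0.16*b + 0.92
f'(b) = 0.16 - 1.06*b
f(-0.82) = 0.43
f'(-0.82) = 1.03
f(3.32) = -4.39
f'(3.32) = -3.36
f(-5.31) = -14.87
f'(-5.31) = 5.79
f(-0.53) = 0.69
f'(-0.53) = 0.72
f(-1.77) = -1.02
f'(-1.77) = 2.04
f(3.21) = -4.03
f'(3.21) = -3.24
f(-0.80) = 0.45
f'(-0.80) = 1.01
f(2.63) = -2.33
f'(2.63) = -2.63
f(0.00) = 0.92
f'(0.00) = 0.16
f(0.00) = 0.92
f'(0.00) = 0.16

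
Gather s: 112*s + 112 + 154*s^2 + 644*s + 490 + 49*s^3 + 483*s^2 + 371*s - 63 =49*s^3 + 637*s^2 + 1127*s + 539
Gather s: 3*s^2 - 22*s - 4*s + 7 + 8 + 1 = 3*s^2 - 26*s + 16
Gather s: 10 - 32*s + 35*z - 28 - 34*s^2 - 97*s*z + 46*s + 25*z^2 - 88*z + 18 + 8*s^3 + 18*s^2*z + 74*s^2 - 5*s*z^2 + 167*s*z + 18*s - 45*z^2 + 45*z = 8*s^3 + s^2*(18*z + 40) + s*(-5*z^2 + 70*z + 32) - 20*z^2 - 8*z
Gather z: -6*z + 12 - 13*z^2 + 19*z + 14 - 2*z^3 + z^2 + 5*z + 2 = -2*z^3 - 12*z^2 + 18*z + 28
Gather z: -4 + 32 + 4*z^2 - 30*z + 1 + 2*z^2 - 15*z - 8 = 6*z^2 - 45*z + 21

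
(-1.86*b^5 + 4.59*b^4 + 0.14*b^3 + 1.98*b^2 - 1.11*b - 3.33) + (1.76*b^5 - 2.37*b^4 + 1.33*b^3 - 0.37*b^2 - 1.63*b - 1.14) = -0.1*b^5 + 2.22*b^4 + 1.47*b^3 + 1.61*b^2 - 2.74*b - 4.47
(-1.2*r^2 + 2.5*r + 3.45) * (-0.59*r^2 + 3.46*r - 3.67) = 0.708*r^4 - 5.627*r^3 + 11.0185*r^2 + 2.762*r - 12.6615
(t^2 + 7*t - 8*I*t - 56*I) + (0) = t^2 + 7*t - 8*I*t - 56*I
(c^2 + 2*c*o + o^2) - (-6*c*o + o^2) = c^2 + 8*c*o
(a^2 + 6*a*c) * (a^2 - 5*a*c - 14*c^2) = a^4 + a^3*c - 44*a^2*c^2 - 84*a*c^3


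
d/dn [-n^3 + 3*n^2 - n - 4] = -3*n^2 + 6*n - 1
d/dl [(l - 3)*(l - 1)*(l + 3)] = 3*l^2 - 2*l - 9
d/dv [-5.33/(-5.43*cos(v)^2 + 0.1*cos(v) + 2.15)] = (57.8838*cos(v) - 0.533)*sin(v)/(-5.43*cos(v)^2 + 0.1*cos(v) + 2.15)^2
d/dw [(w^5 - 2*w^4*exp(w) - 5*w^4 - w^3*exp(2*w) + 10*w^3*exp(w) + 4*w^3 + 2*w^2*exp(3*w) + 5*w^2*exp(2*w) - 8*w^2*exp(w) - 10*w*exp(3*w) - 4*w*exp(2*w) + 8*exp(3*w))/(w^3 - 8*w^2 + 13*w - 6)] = (-2*w^5*exp(w) + 2*w^5 - 2*w^4*exp(2*w) + 20*w^4*exp(w) - 25*w^4 + 6*w^3*exp(3*w) + 22*w^3*exp(2*w) - 40*w^3*exp(w) + 80*w^3 - 68*w^2*exp(3*w) - 65*w^2*exp(2*w) - 44*w^2*exp(w) - 72*w^2 + 220*w*exp(3*w) + 36*w*exp(2*w) + 96*w*exp(w) - 188*exp(3*w) + 24*exp(2*w))/(w^4 - 14*w^3 + 61*w^2 - 84*w + 36)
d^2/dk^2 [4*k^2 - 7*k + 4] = 8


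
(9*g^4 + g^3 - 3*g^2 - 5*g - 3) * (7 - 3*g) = -27*g^5 + 60*g^4 + 16*g^3 - 6*g^2 - 26*g - 21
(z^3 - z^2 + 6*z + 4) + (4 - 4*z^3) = -3*z^3 - z^2 + 6*z + 8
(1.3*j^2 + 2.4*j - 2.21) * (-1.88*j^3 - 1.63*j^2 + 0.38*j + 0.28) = -2.444*j^5 - 6.631*j^4 + 0.7368*j^3 + 4.8783*j^2 - 0.1678*j - 0.6188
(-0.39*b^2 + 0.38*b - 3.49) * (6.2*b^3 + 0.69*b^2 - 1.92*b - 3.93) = -2.418*b^5 + 2.0869*b^4 - 20.627*b^3 - 1.605*b^2 + 5.2074*b + 13.7157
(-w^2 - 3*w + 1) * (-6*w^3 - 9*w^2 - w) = 6*w^5 + 27*w^4 + 22*w^3 - 6*w^2 - w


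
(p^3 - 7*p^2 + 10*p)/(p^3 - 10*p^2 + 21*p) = (p^2 - 7*p + 10)/(p^2 - 10*p + 21)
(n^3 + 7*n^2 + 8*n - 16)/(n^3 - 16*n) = (n^2 + 3*n - 4)/(n*(n - 4))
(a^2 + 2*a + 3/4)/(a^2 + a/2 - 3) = (4*a^2 + 8*a + 3)/(2*(2*a^2 + a - 6))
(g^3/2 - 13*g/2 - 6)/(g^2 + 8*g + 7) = (g^2 - g - 12)/(2*(g + 7))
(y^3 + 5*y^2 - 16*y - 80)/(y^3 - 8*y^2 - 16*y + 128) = (y + 5)/(y - 8)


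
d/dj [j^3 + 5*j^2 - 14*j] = 3*j^2 + 10*j - 14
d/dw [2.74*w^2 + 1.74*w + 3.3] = 5.48*w + 1.74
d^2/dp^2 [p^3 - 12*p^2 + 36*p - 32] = 6*p - 24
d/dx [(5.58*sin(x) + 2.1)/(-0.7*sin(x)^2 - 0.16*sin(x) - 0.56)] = (3.906*sin(x)^2 + 2.94*sin(x) - 2.7888)*cos(x)/(0.49*sin(x)^4 + 0.224*sin(x)^3 + 0.8096*sin(x)^2 + 0.1792*sin(x) + 0.3136)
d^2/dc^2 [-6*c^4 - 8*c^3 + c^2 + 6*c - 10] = -72*c^2 - 48*c + 2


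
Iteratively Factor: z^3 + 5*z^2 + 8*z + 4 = (z + 2)*(z^2 + 3*z + 2) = (z + 1)*(z + 2)*(z + 2)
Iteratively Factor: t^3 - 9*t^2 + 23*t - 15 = (t - 1)*(t^2 - 8*t + 15) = (t - 3)*(t - 1)*(t - 5)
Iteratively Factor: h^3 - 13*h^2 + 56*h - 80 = (h - 4)*(h^2 - 9*h + 20) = (h - 4)^2*(h - 5)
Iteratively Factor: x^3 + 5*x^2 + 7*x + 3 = (x + 3)*(x^2 + 2*x + 1) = (x + 1)*(x + 3)*(x + 1)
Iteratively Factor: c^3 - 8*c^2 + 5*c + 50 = (c - 5)*(c^2 - 3*c - 10) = (c - 5)*(c + 2)*(c - 5)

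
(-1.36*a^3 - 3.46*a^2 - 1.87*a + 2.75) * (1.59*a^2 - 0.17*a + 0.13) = -2.1624*a^5 - 5.2702*a^4 - 2.5619*a^3 + 4.2406*a^2 - 0.7106*a + 0.3575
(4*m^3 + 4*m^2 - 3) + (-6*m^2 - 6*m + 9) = 4*m^3 - 2*m^2 - 6*m + 6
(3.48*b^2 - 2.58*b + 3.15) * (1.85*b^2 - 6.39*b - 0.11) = 6.438*b^4 - 27.0102*b^3 + 21.9309*b^2 - 19.8447*b - 0.3465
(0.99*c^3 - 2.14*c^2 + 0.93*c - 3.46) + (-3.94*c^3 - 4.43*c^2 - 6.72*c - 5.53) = -2.95*c^3 - 6.57*c^2 - 5.79*c - 8.99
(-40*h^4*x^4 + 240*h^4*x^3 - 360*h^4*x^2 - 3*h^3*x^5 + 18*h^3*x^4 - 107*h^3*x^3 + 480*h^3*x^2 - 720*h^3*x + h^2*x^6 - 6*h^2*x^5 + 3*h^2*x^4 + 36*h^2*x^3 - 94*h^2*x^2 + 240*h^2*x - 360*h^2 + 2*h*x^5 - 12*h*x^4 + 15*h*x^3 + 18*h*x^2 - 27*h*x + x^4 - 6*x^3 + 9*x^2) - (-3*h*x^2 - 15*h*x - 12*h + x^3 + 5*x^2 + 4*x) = -40*h^4*x^4 + 240*h^4*x^3 - 360*h^4*x^2 - 3*h^3*x^5 + 18*h^3*x^4 - 107*h^3*x^3 + 480*h^3*x^2 - 720*h^3*x + h^2*x^6 - 6*h^2*x^5 + 3*h^2*x^4 + 36*h^2*x^3 - 94*h^2*x^2 + 240*h^2*x - 360*h^2 + 2*h*x^5 - 12*h*x^4 + 15*h*x^3 + 21*h*x^2 - 12*h*x + 12*h + x^4 - 7*x^3 + 4*x^2 - 4*x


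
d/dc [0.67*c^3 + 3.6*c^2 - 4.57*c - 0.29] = 2.01*c^2 + 7.2*c - 4.57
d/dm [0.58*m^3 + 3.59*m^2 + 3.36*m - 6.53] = 1.74*m^2 + 7.18*m + 3.36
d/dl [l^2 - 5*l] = 2*l - 5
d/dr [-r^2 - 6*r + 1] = -2*r - 6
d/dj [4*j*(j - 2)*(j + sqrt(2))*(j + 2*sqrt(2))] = 16*j^3 - 24*j^2 + 36*sqrt(2)*j^2 - 48*sqrt(2)*j + 32*j - 32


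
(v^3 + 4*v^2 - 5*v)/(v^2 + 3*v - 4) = v*(v + 5)/(v + 4)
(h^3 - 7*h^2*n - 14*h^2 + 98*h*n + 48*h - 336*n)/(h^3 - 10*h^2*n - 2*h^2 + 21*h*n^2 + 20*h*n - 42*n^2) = (h^2 - 14*h + 48)/(h^2 - 3*h*n - 2*h + 6*n)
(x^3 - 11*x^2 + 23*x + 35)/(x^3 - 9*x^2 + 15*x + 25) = (x - 7)/(x - 5)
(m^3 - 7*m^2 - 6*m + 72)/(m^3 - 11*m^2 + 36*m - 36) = (m^2 - m - 12)/(m^2 - 5*m + 6)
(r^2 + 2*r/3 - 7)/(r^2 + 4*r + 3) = (r - 7/3)/(r + 1)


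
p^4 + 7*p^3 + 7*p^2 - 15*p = p*(p - 1)*(p + 3)*(p + 5)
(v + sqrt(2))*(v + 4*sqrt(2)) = v^2 + 5*sqrt(2)*v + 8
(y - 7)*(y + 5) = y^2 - 2*y - 35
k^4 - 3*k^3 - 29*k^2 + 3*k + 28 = (k - 7)*(k - 1)*(k + 1)*(k + 4)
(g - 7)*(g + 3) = g^2 - 4*g - 21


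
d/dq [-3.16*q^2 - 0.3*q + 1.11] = -6.32*q - 0.3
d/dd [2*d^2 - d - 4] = 4*d - 1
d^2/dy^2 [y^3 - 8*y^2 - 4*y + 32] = 6*y - 16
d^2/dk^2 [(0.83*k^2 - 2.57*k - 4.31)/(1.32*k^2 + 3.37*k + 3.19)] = (-16.34028*k^3 - 66.028248*k^2 - 50.105088*k + 10.549486)/(2.299968*k^6 + 17.615664*k^5 + 61.648092*k^4 + 123.415129*k^3 + 148.982889*k^2 + 102.880371*k + 32.461759)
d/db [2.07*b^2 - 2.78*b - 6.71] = 4.14*b - 2.78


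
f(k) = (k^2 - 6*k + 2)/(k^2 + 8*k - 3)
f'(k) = (-2*k - 8)*(k^2 - 6*k + 2)/(k^2 + 8*k - 3)^2 + (2*k - 6)/(k^2 + 8*k - 3)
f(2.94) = -0.24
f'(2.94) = 0.11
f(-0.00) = -0.67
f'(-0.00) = 0.22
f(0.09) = -0.65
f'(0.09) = 0.24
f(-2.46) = -1.37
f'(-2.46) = 0.40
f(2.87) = -0.25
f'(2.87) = 0.11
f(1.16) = -0.47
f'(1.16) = 0.16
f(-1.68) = -1.09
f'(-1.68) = 0.31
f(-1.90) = -1.17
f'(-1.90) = 0.34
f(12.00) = 0.31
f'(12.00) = 0.03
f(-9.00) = 22.83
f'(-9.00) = 34.06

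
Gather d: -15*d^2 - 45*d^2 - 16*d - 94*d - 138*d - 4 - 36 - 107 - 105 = -60*d^2 - 248*d - 252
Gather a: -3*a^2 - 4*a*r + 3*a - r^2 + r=-3*a^2 + a*(3 - 4*r) - r^2 + r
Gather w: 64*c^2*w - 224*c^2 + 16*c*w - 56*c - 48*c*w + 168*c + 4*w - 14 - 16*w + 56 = -224*c^2 + 112*c + w*(64*c^2 - 32*c - 12) + 42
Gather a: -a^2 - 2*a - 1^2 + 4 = -a^2 - 2*a + 3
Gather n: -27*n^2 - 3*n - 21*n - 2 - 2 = -27*n^2 - 24*n - 4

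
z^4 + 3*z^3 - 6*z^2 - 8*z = z*(z - 2)*(z + 1)*(z + 4)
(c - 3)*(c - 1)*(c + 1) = c^3 - 3*c^2 - c + 3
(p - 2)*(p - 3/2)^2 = p^3 - 5*p^2 + 33*p/4 - 9/2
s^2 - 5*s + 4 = (s - 4)*(s - 1)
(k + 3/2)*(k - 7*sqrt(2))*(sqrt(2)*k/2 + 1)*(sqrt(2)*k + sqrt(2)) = k^4 - 6*sqrt(2)*k^3 + 5*k^3/2 - 15*sqrt(2)*k^2 - 25*k^2/2 - 35*k - 9*sqrt(2)*k - 21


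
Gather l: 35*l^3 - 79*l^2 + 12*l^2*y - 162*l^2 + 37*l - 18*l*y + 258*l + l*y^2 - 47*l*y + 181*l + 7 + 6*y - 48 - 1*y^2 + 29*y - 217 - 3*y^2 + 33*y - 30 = 35*l^3 + l^2*(12*y - 241) + l*(y^2 - 65*y + 476) - 4*y^2 + 68*y - 288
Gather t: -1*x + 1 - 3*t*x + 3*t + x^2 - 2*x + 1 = t*(3 - 3*x) + x^2 - 3*x + 2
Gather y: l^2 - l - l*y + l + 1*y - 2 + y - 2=l^2 + y*(2 - l) - 4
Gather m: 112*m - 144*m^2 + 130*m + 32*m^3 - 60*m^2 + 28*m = 32*m^3 - 204*m^2 + 270*m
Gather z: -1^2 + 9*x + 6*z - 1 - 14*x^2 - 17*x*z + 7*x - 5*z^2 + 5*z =-14*x^2 + 16*x - 5*z^2 + z*(11 - 17*x) - 2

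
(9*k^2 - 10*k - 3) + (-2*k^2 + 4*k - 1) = 7*k^2 - 6*k - 4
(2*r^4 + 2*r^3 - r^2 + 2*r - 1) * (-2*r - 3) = -4*r^5 - 10*r^4 - 4*r^3 - r^2 - 4*r + 3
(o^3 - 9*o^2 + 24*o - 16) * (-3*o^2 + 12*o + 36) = -3*o^5 + 39*o^4 - 144*o^3 + 12*o^2 + 672*o - 576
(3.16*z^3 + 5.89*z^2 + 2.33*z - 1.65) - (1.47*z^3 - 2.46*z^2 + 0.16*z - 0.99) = 1.69*z^3 + 8.35*z^2 + 2.17*z - 0.66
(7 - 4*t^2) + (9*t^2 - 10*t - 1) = 5*t^2 - 10*t + 6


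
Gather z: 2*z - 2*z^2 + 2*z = -2*z^2 + 4*z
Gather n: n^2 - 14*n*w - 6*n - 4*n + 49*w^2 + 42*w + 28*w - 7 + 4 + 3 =n^2 + n*(-14*w - 10) + 49*w^2 + 70*w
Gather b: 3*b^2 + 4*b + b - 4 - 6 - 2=3*b^2 + 5*b - 12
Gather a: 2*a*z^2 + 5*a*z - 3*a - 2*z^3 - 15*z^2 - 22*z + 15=a*(2*z^2 + 5*z - 3) - 2*z^3 - 15*z^2 - 22*z + 15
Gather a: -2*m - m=-3*m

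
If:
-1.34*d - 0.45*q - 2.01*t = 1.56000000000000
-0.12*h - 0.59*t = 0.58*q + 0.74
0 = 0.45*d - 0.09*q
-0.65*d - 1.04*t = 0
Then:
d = -0.67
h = 7.93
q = -3.34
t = 0.42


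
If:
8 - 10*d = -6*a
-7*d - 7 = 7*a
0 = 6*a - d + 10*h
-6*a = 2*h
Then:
No Solution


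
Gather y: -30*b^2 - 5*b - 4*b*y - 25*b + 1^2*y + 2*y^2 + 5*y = -30*b^2 - 30*b + 2*y^2 + y*(6 - 4*b)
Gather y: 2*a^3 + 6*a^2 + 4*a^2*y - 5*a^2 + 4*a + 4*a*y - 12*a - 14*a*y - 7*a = 2*a^3 + a^2 - 15*a + y*(4*a^2 - 10*a)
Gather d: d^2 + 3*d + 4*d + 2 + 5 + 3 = d^2 + 7*d + 10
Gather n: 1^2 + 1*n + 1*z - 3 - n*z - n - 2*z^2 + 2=-n*z - 2*z^2 + z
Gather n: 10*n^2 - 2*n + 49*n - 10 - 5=10*n^2 + 47*n - 15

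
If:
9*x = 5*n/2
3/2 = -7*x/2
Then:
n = -54/35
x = -3/7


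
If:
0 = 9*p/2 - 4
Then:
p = 8/9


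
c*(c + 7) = c^2 + 7*c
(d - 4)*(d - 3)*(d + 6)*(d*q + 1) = d^4*q - d^3*q + d^3 - 30*d^2*q - d^2 + 72*d*q - 30*d + 72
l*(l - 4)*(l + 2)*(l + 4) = l^4 + 2*l^3 - 16*l^2 - 32*l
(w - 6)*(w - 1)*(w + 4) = w^3 - 3*w^2 - 22*w + 24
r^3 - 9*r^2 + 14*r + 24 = (r - 6)*(r - 4)*(r + 1)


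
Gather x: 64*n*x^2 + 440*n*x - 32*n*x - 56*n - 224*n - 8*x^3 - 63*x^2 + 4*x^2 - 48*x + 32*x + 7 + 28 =-280*n - 8*x^3 + x^2*(64*n - 59) + x*(408*n - 16) + 35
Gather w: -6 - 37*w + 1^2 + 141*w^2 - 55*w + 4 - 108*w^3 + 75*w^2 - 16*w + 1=-108*w^3 + 216*w^2 - 108*w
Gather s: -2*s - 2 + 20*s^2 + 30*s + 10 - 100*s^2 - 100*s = -80*s^2 - 72*s + 8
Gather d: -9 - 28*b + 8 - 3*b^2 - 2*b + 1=-3*b^2 - 30*b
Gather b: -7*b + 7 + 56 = 63 - 7*b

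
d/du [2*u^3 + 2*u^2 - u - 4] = 6*u^2 + 4*u - 1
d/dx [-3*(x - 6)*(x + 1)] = 15 - 6*x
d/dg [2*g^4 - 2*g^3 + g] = 8*g^3 - 6*g^2 + 1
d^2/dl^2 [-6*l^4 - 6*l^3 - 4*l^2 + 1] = -72*l^2 - 36*l - 8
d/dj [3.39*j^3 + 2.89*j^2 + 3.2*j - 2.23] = 10.17*j^2 + 5.78*j + 3.2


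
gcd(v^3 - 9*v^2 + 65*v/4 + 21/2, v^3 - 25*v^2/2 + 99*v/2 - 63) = v^2 - 19*v/2 + 21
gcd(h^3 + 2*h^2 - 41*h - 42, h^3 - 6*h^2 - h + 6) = h^2 - 5*h - 6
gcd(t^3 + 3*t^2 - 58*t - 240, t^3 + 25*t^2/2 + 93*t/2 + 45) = t^2 + 11*t + 30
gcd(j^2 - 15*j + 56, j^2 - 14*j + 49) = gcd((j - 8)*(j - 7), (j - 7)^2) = j - 7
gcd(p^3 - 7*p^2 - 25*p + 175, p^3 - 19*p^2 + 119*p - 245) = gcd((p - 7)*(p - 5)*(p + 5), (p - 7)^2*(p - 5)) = p^2 - 12*p + 35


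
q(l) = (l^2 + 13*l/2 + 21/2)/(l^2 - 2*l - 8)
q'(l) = (2 - 2*l)*(l^2 + 13*l/2 + 21/2)/(l^2 - 2*l - 8)^2 + (2*l + 13/2)/(l^2 - 2*l - 8) = (-17*l^2 - 74*l - 62)/(2*(l^4 - 4*l^3 - 12*l^2 + 32*l + 64))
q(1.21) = -2.21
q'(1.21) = -1.10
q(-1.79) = -1.70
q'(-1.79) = 5.41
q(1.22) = -2.23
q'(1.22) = -1.11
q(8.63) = 2.87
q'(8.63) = -0.41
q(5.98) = 5.39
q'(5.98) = -2.23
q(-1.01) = -1.00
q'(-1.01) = -0.09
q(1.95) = -3.33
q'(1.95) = -2.07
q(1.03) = -2.03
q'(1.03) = -0.96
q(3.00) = -7.80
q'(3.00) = -8.74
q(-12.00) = 0.48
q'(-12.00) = -0.03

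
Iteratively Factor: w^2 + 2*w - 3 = (w - 1)*(w + 3)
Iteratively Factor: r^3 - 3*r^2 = (r)*(r^2 - 3*r) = r^2*(r - 3)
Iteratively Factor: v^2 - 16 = (v - 4)*(v + 4)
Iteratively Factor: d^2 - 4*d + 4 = (d - 2)*(d - 2)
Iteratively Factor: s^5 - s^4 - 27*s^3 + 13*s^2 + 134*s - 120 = (s - 1)*(s^4 - 27*s^2 - 14*s + 120) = (s - 1)*(s + 3)*(s^3 - 3*s^2 - 18*s + 40) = (s - 1)*(s + 3)*(s + 4)*(s^2 - 7*s + 10) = (s - 5)*(s - 1)*(s + 3)*(s + 4)*(s - 2)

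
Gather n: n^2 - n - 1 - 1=n^2 - n - 2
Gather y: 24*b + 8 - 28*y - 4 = 24*b - 28*y + 4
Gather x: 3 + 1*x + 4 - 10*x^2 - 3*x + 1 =-10*x^2 - 2*x + 8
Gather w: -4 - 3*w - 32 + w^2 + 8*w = w^2 + 5*w - 36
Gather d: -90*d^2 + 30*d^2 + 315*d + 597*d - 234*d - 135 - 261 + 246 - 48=-60*d^2 + 678*d - 198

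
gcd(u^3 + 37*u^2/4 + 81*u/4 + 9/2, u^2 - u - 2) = 1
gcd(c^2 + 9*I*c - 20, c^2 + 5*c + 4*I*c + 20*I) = c + 4*I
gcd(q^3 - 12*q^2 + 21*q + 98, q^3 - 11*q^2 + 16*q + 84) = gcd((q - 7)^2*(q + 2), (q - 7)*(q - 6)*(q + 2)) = q^2 - 5*q - 14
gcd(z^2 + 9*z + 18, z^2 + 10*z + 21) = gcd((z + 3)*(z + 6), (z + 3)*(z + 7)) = z + 3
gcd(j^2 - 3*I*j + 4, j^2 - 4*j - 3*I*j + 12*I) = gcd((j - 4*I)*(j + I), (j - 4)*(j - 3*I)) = 1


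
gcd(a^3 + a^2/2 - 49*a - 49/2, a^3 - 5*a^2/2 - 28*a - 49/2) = a - 7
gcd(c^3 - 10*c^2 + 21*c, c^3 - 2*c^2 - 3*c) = c^2 - 3*c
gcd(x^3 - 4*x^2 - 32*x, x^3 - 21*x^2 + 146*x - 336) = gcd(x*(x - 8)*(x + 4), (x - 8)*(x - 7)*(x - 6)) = x - 8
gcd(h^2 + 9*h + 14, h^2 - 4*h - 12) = h + 2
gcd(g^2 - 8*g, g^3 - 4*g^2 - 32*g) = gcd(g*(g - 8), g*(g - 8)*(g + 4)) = g^2 - 8*g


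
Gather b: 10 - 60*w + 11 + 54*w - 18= 3 - 6*w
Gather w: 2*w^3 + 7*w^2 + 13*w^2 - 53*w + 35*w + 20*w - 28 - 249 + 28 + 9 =2*w^3 + 20*w^2 + 2*w - 240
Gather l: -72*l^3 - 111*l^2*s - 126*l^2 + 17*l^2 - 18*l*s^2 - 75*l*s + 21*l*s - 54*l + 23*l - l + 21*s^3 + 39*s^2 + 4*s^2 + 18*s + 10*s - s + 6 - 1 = -72*l^3 + l^2*(-111*s - 109) + l*(-18*s^2 - 54*s - 32) + 21*s^3 + 43*s^2 + 27*s + 5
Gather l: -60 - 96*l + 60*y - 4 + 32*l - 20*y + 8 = -64*l + 40*y - 56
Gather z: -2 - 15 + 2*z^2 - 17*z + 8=2*z^2 - 17*z - 9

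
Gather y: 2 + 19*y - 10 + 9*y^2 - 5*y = 9*y^2 + 14*y - 8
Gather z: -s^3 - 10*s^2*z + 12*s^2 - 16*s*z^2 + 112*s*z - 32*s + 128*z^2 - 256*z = -s^3 + 12*s^2 - 32*s + z^2*(128 - 16*s) + z*(-10*s^2 + 112*s - 256)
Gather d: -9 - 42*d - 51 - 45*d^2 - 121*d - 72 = -45*d^2 - 163*d - 132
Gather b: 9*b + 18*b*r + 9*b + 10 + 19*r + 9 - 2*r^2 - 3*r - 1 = b*(18*r + 18) - 2*r^2 + 16*r + 18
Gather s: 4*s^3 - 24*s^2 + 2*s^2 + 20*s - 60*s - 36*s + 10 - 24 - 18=4*s^3 - 22*s^2 - 76*s - 32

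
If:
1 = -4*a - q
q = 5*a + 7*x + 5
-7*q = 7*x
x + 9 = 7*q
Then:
No Solution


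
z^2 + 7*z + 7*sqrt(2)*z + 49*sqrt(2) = (z + 7)*(z + 7*sqrt(2))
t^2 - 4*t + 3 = (t - 3)*(t - 1)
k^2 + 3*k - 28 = (k - 4)*(k + 7)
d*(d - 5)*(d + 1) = d^3 - 4*d^2 - 5*d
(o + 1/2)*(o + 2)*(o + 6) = o^3 + 17*o^2/2 + 16*o + 6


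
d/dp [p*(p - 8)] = 2*p - 8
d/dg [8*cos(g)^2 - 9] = -8*sin(2*g)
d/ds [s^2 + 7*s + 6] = 2*s + 7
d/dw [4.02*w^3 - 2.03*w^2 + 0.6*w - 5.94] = 12.06*w^2 - 4.06*w + 0.6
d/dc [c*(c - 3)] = 2*c - 3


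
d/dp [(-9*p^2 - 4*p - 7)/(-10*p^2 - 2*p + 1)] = 2*(-11*p^2 - 79*p - 9)/(100*p^4 + 40*p^3 - 16*p^2 - 4*p + 1)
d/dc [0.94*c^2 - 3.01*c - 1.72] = 1.88*c - 3.01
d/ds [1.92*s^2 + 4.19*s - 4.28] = 3.84*s + 4.19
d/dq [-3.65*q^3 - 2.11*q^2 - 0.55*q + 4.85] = -10.95*q^2 - 4.22*q - 0.55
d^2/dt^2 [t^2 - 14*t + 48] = 2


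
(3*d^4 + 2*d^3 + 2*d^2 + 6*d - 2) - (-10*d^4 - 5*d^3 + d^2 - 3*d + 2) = 13*d^4 + 7*d^3 + d^2 + 9*d - 4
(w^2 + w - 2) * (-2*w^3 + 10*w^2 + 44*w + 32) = -2*w^5 + 8*w^4 + 58*w^3 + 56*w^2 - 56*w - 64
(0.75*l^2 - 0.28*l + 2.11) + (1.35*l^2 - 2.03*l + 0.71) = 2.1*l^2 - 2.31*l + 2.82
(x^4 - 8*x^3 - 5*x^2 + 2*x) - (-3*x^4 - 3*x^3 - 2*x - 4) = 4*x^4 - 5*x^3 - 5*x^2 + 4*x + 4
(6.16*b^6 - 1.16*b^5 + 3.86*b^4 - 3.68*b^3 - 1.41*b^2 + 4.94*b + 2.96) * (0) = 0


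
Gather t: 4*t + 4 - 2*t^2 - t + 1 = -2*t^2 + 3*t + 5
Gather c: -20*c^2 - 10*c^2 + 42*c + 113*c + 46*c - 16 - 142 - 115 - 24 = -30*c^2 + 201*c - 297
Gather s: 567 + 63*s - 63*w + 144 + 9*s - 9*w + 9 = 72*s - 72*w + 720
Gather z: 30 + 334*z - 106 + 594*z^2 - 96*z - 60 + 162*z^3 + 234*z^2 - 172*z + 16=162*z^3 + 828*z^2 + 66*z - 120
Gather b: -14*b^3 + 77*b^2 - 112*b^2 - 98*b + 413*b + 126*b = -14*b^3 - 35*b^2 + 441*b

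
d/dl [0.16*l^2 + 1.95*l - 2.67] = 0.32*l + 1.95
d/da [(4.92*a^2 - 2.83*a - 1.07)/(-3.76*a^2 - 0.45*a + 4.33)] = (-12.8548*a^2 + 34.5608*a - 12.7354)/(14.1376*a^4 + 3.384*a^3 - 32.3591*a^2 - 3.897*a + 18.7489)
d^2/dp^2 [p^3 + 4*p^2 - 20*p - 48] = 6*p + 8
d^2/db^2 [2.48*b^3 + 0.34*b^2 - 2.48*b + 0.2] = 14.88*b + 0.68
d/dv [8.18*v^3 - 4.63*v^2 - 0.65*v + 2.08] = 24.54*v^2 - 9.26*v - 0.65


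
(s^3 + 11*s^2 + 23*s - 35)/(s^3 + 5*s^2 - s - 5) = (s + 7)/(s + 1)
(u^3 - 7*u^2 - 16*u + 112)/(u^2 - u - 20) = (u^2 - 11*u + 28)/(u - 5)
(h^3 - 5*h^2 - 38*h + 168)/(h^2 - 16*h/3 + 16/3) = 3*(h^2 - h - 42)/(3*h - 4)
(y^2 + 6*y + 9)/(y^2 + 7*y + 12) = (y + 3)/(y + 4)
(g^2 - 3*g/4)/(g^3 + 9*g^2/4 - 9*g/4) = 1/(g + 3)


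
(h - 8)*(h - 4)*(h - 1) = h^3 - 13*h^2 + 44*h - 32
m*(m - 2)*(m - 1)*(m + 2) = m^4 - m^3 - 4*m^2 + 4*m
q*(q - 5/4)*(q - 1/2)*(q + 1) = q^4 - 3*q^3/4 - 9*q^2/8 + 5*q/8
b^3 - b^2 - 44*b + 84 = (b - 6)*(b - 2)*(b + 7)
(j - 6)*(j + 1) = j^2 - 5*j - 6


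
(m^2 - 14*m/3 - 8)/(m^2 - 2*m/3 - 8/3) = (m - 6)/(m - 2)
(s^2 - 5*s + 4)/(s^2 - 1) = (s - 4)/(s + 1)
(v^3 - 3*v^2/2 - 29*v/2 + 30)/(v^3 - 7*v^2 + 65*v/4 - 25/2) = 2*(v^2 + v - 12)/(2*v^2 - 9*v + 10)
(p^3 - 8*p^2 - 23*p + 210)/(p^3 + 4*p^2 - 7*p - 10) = (p^2 - 13*p + 42)/(p^2 - p - 2)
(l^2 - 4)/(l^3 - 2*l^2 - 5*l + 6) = (l - 2)/(l^2 - 4*l + 3)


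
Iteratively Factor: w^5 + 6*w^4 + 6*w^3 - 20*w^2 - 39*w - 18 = (w + 1)*(w^4 + 5*w^3 + w^2 - 21*w - 18) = (w + 1)*(w + 3)*(w^3 + 2*w^2 - 5*w - 6) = (w + 1)*(w + 3)^2*(w^2 - w - 2) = (w - 2)*(w + 1)*(w + 3)^2*(w + 1)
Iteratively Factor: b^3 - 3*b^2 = (b - 3)*(b^2) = b*(b - 3)*(b)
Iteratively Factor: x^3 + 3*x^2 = (x)*(x^2 + 3*x) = x^2*(x + 3)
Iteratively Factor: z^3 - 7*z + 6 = (z + 3)*(z^2 - 3*z + 2) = (z - 1)*(z + 3)*(z - 2)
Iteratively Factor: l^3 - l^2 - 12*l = (l + 3)*(l^2 - 4*l) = (l - 4)*(l + 3)*(l)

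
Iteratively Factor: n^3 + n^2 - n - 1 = (n + 1)*(n^2 - 1) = (n + 1)^2*(n - 1)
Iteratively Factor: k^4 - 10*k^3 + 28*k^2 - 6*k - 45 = (k - 5)*(k^3 - 5*k^2 + 3*k + 9) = (k - 5)*(k + 1)*(k^2 - 6*k + 9) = (k - 5)*(k - 3)*(k + 1)*(k - 3)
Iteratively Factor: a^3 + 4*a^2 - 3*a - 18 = (a + 3)*(a^2 + a - 6) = (a - 2)*(a + 3)*(a + 3)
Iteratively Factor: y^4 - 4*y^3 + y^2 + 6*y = (y)*(y^3 - 4*y^2 + y + 6) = y*(y - 2)*(y^2 - 2*y - 3) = y*(y - 2)*(y + 1)*(y - 3)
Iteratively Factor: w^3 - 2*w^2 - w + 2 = (w - 1)*(w^2 - w - 2) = (w - 2)*(w - 1)*(w + 1)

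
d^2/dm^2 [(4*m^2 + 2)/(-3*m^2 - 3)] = 4*(3*m^2 - 1)/(3*(m^6 + 3*m^4 + 3*m^2 + 1))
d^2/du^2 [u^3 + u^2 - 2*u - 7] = 6*u + 2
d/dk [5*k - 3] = 5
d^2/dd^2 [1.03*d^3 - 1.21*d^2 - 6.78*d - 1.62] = 6.18*d - 2.42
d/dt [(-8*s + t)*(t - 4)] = -8*s + 2*t - 4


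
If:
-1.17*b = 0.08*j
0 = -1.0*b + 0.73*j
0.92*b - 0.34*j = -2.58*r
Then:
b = 0.00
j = 0.00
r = 0.00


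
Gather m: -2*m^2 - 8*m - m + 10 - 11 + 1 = -2*m^2 - 9*m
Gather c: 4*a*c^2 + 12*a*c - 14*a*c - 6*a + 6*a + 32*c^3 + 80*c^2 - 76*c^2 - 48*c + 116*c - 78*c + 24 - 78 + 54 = 32*c^3 + c^2*(4*a + 4) + c*(-2*a - 10)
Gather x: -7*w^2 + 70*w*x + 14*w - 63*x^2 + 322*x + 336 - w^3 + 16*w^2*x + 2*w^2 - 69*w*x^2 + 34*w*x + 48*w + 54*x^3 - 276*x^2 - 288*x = -w^3 - 5*w^2 + 62*w + 54*x^3 + x^2*(-69*w - 339) + x*(16*w^2 + 104*w + 34) + 336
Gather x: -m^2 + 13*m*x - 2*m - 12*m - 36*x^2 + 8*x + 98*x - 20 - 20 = -m^2 - 14*m - 36*x^2 + x*(13*m + 106) - 40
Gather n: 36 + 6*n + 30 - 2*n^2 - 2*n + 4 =-2*n^2 + 4*n + 70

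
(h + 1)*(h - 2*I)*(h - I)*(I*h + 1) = I*h^4 + 4*h^3 + I*h^3 + 4*h^2 - 5*I*h^2 - 2*h - 5*I*h - 2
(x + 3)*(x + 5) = x^2 + 8*x + 15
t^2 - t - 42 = (t - 7)*(t + 6)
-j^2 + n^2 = (-j + n)*(j + n)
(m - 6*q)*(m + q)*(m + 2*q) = m^3 - 3*m^2*q - 16*m*q^2 - 12*q^3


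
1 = 1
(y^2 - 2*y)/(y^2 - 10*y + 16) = y/(y - 8)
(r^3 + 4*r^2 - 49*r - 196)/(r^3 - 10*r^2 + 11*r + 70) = (r^2 + 11*r + 28)/(r^2 - 3*r - 10)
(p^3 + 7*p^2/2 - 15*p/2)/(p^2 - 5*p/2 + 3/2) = p*(p + 5)/(p - 1)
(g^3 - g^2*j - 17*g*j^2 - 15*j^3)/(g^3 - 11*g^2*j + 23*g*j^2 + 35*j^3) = (g + 3*j)/(g - 7*j)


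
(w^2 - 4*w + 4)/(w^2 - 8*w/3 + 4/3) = 3*(w - 2)/(3*w - 2)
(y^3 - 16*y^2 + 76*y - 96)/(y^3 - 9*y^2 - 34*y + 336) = (y^2 - 8*y + 12)/(y^2 - y - 42)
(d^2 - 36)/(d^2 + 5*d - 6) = (d - 6)/(d - 1)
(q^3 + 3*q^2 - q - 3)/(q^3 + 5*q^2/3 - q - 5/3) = 3*(q + 3)/(3*q + 5)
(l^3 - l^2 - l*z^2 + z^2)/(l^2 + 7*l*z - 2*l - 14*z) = (l^3 - l^2 - l*z^2 + z^2)/(l^2 + 7*l*z - 2*l - 14*z)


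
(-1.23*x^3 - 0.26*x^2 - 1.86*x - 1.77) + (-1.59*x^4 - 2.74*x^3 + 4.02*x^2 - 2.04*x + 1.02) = -1.59*x^4 - 3.97*x^3 + 3.76*x^2 - 3.9*x - 0.75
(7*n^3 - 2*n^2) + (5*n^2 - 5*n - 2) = 7*n^3 + 3*n^2 - 5*n - 2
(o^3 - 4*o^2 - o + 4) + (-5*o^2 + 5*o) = o^3 - 9*o^2 + 4*o + 4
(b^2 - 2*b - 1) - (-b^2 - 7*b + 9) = 2*b^2 + 5*b - 10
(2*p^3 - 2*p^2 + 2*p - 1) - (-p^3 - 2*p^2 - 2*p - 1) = 3*p^3 + 4*p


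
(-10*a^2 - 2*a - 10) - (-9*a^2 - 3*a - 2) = -a^2 + a - 8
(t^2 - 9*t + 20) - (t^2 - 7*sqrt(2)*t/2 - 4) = -9*t + 7*sqrt(2)*t/2 + 24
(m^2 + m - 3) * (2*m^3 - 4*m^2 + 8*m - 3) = 2*m^5 - 2*m^4 - 2*m^3 + 17*m^2 - 27*m + 9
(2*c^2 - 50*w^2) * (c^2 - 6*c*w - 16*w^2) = 2*c^4 - 12*c^3*w - 82*c^2*w^2 + 300*c*w^3 + 800*w^4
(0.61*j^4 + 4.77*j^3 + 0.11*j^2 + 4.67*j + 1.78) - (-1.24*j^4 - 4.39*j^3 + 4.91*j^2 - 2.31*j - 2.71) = 1.85*j^4 + 9.16*j^3 - 4.8*j^2 + 6.98*j + 4.49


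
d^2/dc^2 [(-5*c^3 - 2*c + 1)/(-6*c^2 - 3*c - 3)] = 2*(3*c^3 + 3*c^2 - 3*c - 1)/(3*(8*c^6 + 12*c^5 + 18*c^4 + 13*c^3 + 9*c^2 + 3*c + 1))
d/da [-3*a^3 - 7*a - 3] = -9*a^2 - 7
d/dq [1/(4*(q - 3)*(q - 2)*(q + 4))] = (-(q - 3)*(q - 2) - (q - 3)*(q + 4) - (q - 2)*(q + 4))/(4*(q - 3)^2*(q - 2)^2*(q + 4)^2)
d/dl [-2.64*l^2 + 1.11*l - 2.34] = 1.11 - 5.28*l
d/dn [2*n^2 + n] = 4*n + 1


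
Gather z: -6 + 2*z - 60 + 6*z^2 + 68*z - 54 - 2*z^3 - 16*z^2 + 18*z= -2*z^3 - 10*z^2 + 88*z - 120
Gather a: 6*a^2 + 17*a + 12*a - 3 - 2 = 6*a^2 + 29*a - 5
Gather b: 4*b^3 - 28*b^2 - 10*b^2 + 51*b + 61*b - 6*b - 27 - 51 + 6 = 4*b^3 - 38*b^2 + 106*b - 72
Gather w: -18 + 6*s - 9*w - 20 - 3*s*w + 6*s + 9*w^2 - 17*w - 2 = 12*s + 9*w^2 + w*(-3*s - 26) - 40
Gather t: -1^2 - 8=-9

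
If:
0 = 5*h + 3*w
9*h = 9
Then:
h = 1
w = -5/3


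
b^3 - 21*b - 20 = (b - 5)*(b + 1)*(b + 4)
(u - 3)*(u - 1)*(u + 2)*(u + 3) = u^4 + u^3 - 11*u^2 - 9*u + 18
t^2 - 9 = (t - 3)*(t + 3)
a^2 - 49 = (a - 7)*(a + 7)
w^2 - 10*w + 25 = (w - 5)^2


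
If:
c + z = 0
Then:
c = -z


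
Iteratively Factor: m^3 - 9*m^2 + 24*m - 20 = (m - 2)*(m^2 - 7*m + 10) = (m - 5)*(m - 2)*(m - 2)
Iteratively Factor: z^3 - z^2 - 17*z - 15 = (z - 5)*(z^2 + 4*z + 3) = (z - 5)*(z + 1)*(z + 3)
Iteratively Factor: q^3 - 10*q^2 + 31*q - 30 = (q - 2)*(q^2 - 8*q + 15) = (q - 3)*(q - 2)*(q - 5)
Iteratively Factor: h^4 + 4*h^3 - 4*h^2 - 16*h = (h)*(h^3 + 4*h^2 - 4*h - 16) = h*(h + 2)*(h^2 + 2*h - 8) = h*(h + 2)*(h + 4)*(h - 2)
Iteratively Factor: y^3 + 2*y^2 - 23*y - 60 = (y - 5)*(y^2 + 7*y + 12) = (y - 5)*(y + 3)*(y + 4)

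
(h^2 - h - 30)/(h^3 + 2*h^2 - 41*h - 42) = (h + 5)/(h^2 + 8*h + 7)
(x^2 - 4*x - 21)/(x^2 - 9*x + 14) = (x + 3)/(x - 2)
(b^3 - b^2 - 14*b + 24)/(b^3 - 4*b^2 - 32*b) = (b^2 - 5*b + 6)/(b*(b - 8))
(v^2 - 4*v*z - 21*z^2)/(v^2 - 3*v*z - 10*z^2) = (-v^2 + 4*v*z + 21*z^2)/(-v^2 + 3*v*z + 10*z^2)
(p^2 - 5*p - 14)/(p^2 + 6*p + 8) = (p - 7)/(p + 4)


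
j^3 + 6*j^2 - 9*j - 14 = (j - 2)*(j + 1)*(j + 7)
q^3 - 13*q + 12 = (q - 3)*(q - 1)*(q + 4)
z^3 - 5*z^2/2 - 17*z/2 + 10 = (z - 4)*(z - 1)*(z + 5/2)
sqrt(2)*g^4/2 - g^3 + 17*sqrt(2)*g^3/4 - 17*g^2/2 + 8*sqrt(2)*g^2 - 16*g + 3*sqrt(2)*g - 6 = (g + 1/2)*(g + 6)*(g - sqrt(2))*(sqrt(2)*g/2 + sqrt(2))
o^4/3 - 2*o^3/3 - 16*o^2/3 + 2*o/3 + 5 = (o/3 + 1)*(o - 5)*(o - 1)*(o + 1)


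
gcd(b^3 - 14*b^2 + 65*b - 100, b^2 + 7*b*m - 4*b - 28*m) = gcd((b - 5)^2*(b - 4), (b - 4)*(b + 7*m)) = b - 4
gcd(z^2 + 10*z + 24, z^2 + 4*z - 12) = z + 6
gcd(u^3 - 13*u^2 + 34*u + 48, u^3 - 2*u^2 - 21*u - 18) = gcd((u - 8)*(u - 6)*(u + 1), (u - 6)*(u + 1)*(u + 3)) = u^2 - 5*u - 6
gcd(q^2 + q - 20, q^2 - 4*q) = q - 4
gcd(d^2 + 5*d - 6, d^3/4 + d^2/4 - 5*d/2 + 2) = d - 1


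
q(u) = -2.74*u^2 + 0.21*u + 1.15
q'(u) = 0.21 - 5.48*u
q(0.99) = -1.33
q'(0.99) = -5.22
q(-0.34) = 0.76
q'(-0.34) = 2.07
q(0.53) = 0.49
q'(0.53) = -2.69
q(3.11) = -24.70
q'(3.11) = -16.83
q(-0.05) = 1.13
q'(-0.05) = 0.48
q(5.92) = -93.63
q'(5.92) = -32.23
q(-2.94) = -23.15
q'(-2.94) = 16.32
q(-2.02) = -10.45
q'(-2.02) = 11.28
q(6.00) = -96.23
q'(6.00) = -32.67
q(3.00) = -22.88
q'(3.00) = -16.23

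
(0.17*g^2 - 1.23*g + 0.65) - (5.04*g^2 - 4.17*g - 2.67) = -4.87*g^2 + 2.94*g + 3.32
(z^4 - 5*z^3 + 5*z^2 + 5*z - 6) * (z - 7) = z^5 - 12*z^4 + 40*z^3 - 30*z^2 - 41*z + 42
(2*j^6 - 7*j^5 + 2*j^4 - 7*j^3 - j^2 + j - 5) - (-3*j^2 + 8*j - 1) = 2*j^6 - 7*j^5 + 2*j^4 - 7*j^3 + 2*j^2 - 7*j - 4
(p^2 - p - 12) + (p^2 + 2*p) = 2*p^2 + p - 12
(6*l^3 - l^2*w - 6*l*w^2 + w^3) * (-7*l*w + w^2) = -42*l^4*w + 13*l^3*w^2 + 41*l^2*w^3 - 13*l*w^4 + w^5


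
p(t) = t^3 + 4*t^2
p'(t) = 3*t^2 + 8*t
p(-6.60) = -113.26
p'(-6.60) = 77.88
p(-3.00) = 9.00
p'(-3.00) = 3.00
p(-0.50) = 0.88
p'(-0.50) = -3.25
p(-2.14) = 8.52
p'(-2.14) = -3.38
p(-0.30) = 0.33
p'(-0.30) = -2.13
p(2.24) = 31.31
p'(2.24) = 32.97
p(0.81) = 3.16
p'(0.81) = 8.45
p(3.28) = 78.32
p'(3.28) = 58.52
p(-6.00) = -72.00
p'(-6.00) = 60.00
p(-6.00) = -72.00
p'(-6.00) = 60.00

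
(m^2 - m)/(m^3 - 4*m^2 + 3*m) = 1/(m - 3)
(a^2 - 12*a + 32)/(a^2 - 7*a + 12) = (a - 8)/(a - 3)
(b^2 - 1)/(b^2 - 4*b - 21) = (1 - b^2)/(-b^2 + 4*b + 21)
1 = 1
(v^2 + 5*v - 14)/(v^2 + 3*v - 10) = (v + 7)/(v + 5)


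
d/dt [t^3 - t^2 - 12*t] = 3*t^2 - 2*t - 12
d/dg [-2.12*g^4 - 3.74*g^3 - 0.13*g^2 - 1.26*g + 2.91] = -8.48*g^3 - 11.22*g^2 - 0.26*g - 1.26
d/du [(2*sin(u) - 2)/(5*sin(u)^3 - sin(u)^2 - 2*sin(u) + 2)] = 4*(-5*sin(u)^2 + 8*sin(u) - 1)*sin(u)*cos(u)/(5*sin(u)^3 - sin(u)^2 - 2*sin(u) + 2)^2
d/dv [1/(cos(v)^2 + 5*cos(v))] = (2*cos(v) + 5)*sin(v)/((cos(v) + 5)^2*cos(v)^2)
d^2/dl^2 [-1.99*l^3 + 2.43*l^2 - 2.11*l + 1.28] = 4.86 - 11.94*l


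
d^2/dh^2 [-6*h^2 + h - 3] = -12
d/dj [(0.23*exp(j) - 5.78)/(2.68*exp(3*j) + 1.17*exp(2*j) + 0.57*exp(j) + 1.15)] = (-1.2328*exp(3*j) + 46.2021*exp(2*j) + 13.5252*exp(j) + 3.5591)*exp(j)/(7.1824*exp(6*j) + 6.2712*exp(5*j) + 4.4241*exp(4*j) + 7.4978*exp(3*j) + 3.0159*exp(2*j) + 1.311*exp(j) + 1.3225)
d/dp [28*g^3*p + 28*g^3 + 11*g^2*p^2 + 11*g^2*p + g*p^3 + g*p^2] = g*(28*g^2 + 22*g*p + 11*g + 3*p^2 + 2*p)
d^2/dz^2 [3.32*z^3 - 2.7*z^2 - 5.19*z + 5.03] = 19.92*z - 5.4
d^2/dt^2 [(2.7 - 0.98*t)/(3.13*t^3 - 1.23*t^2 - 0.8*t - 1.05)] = (-57.605772*t^5 + 340.056972*t^4 - 174.188804*t^3 - 54.70506*t^2 + 76.77612*t - 1.8717)/(30.664297*t^9 - 36.150561*t^8 - 9.306429*t^7 - 14.241582*t^6 + 26.63301*t^5 + 8.647965*t^4 + 3.641275*t^3 - 6.084225*t^2 - 2.646*t - 1.157625)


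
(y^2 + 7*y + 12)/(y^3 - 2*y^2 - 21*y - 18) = (y + 4)/(y^2 - 5*y - 6)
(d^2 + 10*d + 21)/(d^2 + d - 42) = (d + 3)/(d - 6)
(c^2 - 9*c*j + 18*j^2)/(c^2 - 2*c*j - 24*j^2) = (c - 3*j)/(c + 4*j)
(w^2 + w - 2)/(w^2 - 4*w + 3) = (w + 2)/(w - 3)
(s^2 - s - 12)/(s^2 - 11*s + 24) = (s^2 - s - 12)/(s^2 - 11*s + 24)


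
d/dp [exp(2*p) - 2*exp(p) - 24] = 2*(exp(p) - 1)*exp(p)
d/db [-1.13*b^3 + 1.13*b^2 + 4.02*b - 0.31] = -3.39*b^2 + 2.26*b + 4.02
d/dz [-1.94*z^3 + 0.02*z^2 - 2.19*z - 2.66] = -5.82*z^2 + 0.04*z - 2.19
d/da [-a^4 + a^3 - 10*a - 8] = -4*a^3 + 3*a^2 - 10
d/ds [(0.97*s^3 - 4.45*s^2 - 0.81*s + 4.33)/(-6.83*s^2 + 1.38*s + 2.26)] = (-6.6251*s^4 + 2.6772*s^3 - 5.0967*s^2 + 39.0338*s - 7.806)/(46.6489*s^4 - 18.8508*s^3 - 28.9672*s^2 + 6.2376*s + 5.1076)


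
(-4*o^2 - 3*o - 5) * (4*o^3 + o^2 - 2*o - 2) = -16*o^5 - 16*o^4 - 15*o^3 + 9*o^2 + 16*o + 10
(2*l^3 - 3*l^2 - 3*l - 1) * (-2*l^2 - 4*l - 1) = -4*l^5 - 2*l^4 + 16*l^3 + 17*l^2 + 7*l + 1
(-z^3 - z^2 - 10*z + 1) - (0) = -z^3 - z^2 - 10*z + 1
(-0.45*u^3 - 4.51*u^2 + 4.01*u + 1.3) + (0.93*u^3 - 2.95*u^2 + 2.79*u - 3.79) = 0.48*u^3 - 7.46*u^2 + 6.8*u - 2.49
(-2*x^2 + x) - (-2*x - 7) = -2*x^2 + 3*x + 7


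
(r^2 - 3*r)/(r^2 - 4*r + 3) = r/(r - 1)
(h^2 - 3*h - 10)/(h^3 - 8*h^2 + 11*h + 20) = (h + 2)/(h^2 - 3*h - 4)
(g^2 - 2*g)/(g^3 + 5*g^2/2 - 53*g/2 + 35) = 2*g/(2*g^2 + 9*g - 35)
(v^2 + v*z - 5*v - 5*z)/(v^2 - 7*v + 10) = (v + z)/(v - 2)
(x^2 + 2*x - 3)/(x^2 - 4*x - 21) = (x - 1)/(x - 7)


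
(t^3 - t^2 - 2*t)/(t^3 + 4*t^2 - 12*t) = (t + 1)/(t + 6)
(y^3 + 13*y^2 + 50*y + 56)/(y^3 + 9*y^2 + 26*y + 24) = (y + 7)/(y + 3)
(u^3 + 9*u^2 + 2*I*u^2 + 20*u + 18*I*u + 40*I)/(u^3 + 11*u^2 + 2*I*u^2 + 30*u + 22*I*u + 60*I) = (u + 4)/(u + 6)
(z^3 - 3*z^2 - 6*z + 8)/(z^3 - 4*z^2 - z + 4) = (z + 2)/(z + 1)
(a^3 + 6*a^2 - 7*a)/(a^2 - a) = a + 7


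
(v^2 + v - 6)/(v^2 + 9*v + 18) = (v - 2)/(v + 6)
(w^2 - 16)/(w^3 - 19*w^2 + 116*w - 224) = (w + 4)/(w^2 - 15*w + 56)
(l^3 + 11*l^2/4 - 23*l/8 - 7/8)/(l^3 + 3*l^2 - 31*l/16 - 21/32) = 4*(l - 1)/(4*l - 3)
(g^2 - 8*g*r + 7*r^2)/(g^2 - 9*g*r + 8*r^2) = (-g + 7*r)/(-g + 8*r)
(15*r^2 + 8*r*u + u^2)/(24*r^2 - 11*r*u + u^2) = (15*r^2 + 8*r*u + u^2)/(24*r^2 - 11*r*u + u^2)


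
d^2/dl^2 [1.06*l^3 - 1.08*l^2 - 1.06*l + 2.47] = 6.36*l - 2.16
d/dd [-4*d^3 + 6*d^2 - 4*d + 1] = -12*d^2 + 12*d - 4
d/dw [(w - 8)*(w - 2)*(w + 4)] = 3*w^2 - 12*w - 24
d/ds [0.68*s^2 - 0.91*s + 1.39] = 1.36*s - 0.91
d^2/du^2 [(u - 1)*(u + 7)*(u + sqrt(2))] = 6*u + 2*sqrt(2) + 12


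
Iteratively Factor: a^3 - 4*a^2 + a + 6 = (a - 2)*(a^2 - 2*a - 3) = (a - 3)*(a - 2)*(a + 1)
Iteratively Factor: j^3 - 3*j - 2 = (j - 2)*(j^2 + 2*j + 1) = (j - 2)*(j + 1)*(j + 1)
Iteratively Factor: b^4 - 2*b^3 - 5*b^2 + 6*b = (b - 1)*(b^3 - b^2 - 6*b) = (b - 1)*(b + 2)*(b^2 - 3*b) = (b - 3)*(b - 1)*(b + 2)*(b)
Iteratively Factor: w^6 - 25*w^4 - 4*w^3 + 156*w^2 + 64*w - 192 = (w + 4)*(w^5 - 4*w^4 - 9*w^3 + 32*w^2 + 28*w - 48) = (w - 4)*(w + 4)*(w^4 - 9*w^2 - 4*w + 12) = (w - 4)*(w + 2)*(w + 4)*(w^3 - 2*w^2 - 5*w + 6) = (w - 4)*(w + 2)^2*(w + 4)*(w^2 - 4*w + 3) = (w - 4)*(w - 3)*(w + 2)^2*(w + 4)*(w - 1)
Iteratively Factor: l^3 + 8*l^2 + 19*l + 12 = (l + 1)*(l^2 + 7*l + 12) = (l + 1)*(l + 4)*(l + 3)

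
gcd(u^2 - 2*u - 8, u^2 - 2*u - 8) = u^2 - 2*u - 8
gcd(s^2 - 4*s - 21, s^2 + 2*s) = 1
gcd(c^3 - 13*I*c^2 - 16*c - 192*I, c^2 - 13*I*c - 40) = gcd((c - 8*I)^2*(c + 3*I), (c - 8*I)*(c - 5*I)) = c - 8*I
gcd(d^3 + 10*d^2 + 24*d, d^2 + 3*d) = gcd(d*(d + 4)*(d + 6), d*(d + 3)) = d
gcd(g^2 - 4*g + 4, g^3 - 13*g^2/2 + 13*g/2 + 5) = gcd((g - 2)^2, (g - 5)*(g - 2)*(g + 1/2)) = g - 2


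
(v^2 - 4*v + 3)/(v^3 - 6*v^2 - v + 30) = (v - 1)/(v^2 - 3*v - 10)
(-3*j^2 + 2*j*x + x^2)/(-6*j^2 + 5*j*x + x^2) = (3*j + x)/(6*j + x)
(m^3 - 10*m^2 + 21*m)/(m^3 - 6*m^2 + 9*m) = (m - 7)/(m - 3)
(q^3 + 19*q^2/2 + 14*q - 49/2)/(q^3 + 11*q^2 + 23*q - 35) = (q + 7/2)/(q + 5)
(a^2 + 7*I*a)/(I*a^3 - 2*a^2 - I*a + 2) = a*(a + 7*I)/(I*a^3 - 2*a^2 - I*a + 2)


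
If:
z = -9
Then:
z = -9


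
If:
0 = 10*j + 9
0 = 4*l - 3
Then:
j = -9/10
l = 3/4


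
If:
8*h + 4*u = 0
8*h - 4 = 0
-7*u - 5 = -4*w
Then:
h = 1/2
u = -1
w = -1/2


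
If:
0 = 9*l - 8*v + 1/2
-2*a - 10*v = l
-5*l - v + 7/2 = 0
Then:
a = -15/4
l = 55/98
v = 34/49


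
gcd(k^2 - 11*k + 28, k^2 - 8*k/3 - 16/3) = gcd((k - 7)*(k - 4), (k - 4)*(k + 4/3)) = k - 4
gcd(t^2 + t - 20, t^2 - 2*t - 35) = t + 5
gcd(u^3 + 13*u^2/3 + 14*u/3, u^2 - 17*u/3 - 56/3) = u + 7/3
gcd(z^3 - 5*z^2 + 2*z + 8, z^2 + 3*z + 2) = z + 1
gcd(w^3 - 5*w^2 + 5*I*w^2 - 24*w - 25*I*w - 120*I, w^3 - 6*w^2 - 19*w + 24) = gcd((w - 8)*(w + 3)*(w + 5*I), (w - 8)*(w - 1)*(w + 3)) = w^2 - 5*w - 24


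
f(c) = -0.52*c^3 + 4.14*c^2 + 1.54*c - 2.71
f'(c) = -1.56*c^2 + 8.28*c + 1.54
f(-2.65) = 31.96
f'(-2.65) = -31.36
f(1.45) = 6.64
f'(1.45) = 10.27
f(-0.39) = -2.65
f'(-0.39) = -1.93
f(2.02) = 13.01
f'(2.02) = 11.90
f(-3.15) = 49.77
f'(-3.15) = -40.02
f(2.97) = 24.76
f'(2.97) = 12.37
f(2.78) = 22.39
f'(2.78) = 12.50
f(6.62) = 38.06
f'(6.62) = -12.01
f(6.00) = 43.25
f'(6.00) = -4.94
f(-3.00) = 43.97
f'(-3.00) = -37.34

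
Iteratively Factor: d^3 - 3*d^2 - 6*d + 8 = (d + 2)*(d^2 - 5*d + 4) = (d - 1)*(d + 2)*(d - 4)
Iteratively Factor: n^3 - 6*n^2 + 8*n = (n - 2)*(n^2 - 4*n) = n*(n - 2)*(n - 4)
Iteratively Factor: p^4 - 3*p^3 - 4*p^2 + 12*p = (p - 2)*(p^3 - p^2 - 6*p) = (p - 3)*(p - 2)*(p^2 + 2*p) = (p - 3)*(p - 2)*(p + 2)*(p)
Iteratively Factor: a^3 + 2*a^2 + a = (a)*(a^2 + 2*a + 1) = a*(a + 1)*(a + 1)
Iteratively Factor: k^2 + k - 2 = (k + 2)*(k - 1)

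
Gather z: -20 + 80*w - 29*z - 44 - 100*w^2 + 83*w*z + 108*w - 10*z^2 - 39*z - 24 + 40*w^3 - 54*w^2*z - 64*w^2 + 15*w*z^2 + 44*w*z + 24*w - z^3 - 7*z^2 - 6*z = 40*w^3 - 164*w^2 + 212*w - z^3 + z^2*(15*w - 17) + z*(-54*w^2 + 127*w - 74) - 88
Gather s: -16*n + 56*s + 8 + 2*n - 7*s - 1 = -14*n + 49*s + 7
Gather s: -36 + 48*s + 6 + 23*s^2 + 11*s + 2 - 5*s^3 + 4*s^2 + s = -5*s^3 + 27*s^2 + 60*s - 28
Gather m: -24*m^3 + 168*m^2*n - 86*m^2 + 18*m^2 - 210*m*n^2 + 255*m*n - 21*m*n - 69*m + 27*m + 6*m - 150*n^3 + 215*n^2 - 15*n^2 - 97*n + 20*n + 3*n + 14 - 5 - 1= -24*m^3 + m^2*(168*n - 68) + m*(-210*n^2 + 234*n - 36) - 150*n^3 + 200*n^2 - 74*n + 8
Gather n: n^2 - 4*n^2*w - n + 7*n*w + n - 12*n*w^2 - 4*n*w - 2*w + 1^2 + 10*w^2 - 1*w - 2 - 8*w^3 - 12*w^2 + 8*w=n^2*(1 - 4*w) + n*(-12*w^2 + 3*w) - 8*w^3 - 2*w^2 + 5*w - 1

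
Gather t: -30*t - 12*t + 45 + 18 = 63 - 42*t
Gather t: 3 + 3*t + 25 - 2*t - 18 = t + 10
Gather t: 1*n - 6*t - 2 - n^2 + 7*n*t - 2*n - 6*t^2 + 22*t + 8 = -n^2 - n - 6*t^2 + t*(7*n + 16) + 6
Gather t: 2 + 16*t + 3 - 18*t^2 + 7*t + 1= -18*t^2 + 23*t + 6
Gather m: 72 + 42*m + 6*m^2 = 6*m^2 + 42*m + 72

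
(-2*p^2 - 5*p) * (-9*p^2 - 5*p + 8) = 18*p^4 + 55*p^3 + 9*p^2 - 40*p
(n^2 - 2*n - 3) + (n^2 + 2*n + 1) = 2*n^2 - 2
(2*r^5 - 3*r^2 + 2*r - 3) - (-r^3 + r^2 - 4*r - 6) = 2*r^5 + r^3 - 4*r^2 + 6*r + 3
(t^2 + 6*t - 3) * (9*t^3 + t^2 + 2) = 9*t^5 + 55*t^4 - 21*t^3 - t^2 + 12*t - 6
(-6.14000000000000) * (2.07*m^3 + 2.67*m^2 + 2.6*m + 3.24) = -12.7098*m^3 - 16.3938*m^2 - 15.964*m - 19.8936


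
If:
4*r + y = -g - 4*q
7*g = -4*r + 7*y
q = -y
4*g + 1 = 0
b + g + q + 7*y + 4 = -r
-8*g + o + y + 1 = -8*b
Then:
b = -41/32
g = -1/4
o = 61/8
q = 3/8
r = -7/32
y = -3/8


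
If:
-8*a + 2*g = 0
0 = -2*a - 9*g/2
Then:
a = 0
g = 0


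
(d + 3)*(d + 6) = d^2 + 9*d + 18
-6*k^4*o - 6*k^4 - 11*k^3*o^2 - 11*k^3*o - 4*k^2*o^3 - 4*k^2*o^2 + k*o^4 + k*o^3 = (-6*k + o)*(k + o)^2*(k*o + k)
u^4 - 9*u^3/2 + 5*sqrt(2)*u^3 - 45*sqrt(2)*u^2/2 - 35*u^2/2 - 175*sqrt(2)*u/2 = u*(u - 7)*(u + 5/2)*(u + 5*sqrt(2))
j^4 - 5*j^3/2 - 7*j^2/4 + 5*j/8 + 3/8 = (j - 3)*(j - 1/2)*(j + 1/2)^2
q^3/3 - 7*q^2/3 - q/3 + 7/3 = (q/3 + 1/3)*(q - 7)*(q - 1)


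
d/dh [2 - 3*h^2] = -6*h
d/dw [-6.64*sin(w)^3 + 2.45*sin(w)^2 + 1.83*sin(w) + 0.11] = (-19.92*sin(w)^2 + 4.9*sin(w) + 1.83)*cos(w)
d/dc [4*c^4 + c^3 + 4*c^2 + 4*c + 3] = 16*c^3 + 3*c^2 + 8*c + 4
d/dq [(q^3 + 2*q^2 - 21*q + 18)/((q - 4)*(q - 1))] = (q^2 - 8*q + 6)/(q^2 - 8*q + 16)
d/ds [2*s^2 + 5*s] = 4*s + 5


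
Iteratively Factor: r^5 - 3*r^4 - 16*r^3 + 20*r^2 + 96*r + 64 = (r - 4)*(r^4 + r^3 - 12*r^2 - 28*r - 16) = (r - 4)^2*(r^3 + 5*r^2 + 8*r + 4) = (r - 4)^2*(r + 2)*(r^2 + 3*r + 2) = (r - 4)^2*(r + 1)*(r + 2)*(r + 2)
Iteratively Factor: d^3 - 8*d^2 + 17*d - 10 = (d - 1)*(d^2 - 7*d + 10) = (d - 5)*(d - 1)*(d - 2)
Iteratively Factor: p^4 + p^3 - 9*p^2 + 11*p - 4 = (p + 4)*(p^3 - 3*p^2 + 3*p - 1) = (p - 1)*(p + 4)*(p^2 - 2*p + 1) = (p - 1)^2*(p + 4)*(p - 1)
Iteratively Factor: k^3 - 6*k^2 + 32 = (k - 4)*(k^2 - 2*k - 8) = (k - 4)*(k + 2)*(k - 4)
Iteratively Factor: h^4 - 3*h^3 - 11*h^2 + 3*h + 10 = (h + 2)*(h^3 - 5*h^2 - h + 5) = (h + 1)*(h + 2)*(h^2 - 6*h + 5) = (h - 1)*(h + 1)*(h + 2)*(h - 5)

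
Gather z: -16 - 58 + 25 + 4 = -45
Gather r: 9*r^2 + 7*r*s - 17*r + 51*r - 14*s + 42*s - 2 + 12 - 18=9*r^2 + r*(7*s + 34) + 28*s - 8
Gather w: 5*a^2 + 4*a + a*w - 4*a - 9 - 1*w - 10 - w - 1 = 5*a^2 + w*(a - 2) - 20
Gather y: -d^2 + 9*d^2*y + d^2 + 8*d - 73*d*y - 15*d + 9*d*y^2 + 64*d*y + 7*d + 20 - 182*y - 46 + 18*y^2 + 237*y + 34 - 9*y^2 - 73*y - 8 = y^2*(9*d + 9) + y*(9*d^2 - 9*d - 18)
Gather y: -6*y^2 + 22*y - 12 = -6*y^2 + 22*y - 12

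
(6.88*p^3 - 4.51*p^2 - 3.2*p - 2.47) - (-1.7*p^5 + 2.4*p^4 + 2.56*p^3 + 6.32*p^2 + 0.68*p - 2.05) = 1.7*p^5 - 2.4*p^4 + 4.32*p^3 - 10.83*p^2 - 3.88*p - 0.42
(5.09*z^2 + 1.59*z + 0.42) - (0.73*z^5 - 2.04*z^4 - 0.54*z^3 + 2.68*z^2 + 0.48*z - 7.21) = -0.73*z^5 + 2.04*z^4 + 0.54*z^3 + 2.41*z^2 + 1.11*z + 7.63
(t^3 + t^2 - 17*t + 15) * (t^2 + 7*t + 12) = t^5 + 8*t^4 + 2*t^3 - 92*t^2 - 99*t + 180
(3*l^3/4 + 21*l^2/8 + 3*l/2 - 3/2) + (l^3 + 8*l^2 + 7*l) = 7*l^3/4 + 85*l^2/8 + 17*l/2 - 3/2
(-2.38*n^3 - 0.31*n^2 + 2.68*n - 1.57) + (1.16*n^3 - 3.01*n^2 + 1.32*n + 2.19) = -1.22*n^3 - 3.32*n^2 + 4.0*n + 0.62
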